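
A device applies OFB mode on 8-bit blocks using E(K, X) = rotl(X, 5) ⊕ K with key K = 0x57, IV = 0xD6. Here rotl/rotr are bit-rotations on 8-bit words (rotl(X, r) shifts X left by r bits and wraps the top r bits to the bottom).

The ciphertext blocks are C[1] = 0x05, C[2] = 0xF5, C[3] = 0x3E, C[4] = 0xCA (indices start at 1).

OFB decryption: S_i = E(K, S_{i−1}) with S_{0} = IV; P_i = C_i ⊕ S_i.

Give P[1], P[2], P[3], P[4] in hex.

P[1]: S = E(K, 0xD6) = 0x8D; 0x05 ⊕ 0x8D = 0x88.
P[2]: S = E(K, 0x8D) = 0xE6; 0xF5 ⊕ 0xE6 = 0x13.
P[3]: S = E(K, 0xE6) = 0x8B; 0x3E ⊕ 0x8B = 0xB5.
P[4]: S = E(K, 0x8B) = 0x26; 0xCA ⊕ 0x26 = 0xEC.

P[1] = 0x88, P[2] = 0x13, P[3] = 0xB5, P[4] = 0xEC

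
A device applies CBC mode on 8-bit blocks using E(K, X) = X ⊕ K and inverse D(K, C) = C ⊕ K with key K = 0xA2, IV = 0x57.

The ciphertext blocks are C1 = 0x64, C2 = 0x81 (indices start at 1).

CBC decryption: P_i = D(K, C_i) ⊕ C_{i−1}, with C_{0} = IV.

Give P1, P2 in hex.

P1 = 0x91, P2 = 0x47

P1: D(K, 0x64) = 0xC6; 0xC6 ⊕ 0x57 = 0x91.
P2: D(K, 0x81) = 0x23; 0x23 ⊕ 0x64 = 0x47.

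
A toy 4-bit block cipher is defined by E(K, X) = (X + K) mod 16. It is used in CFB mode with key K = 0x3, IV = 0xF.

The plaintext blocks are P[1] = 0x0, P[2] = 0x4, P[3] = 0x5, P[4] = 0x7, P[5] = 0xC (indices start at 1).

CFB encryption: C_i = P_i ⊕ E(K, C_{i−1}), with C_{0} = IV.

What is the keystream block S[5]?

0x6

C[1]: E(K, 0xF) = 0x2; 0x0 ⊕ 0x2 = 0x2.
C[2]: E(K, 0x2) = 0x5; 0x4 ⊕ 0x5 = 0x1.
C[3]: E(K, 0x1) = 0x4; 0x5 ⊕ 0x4 = 0x1.
C[4]: E(K, 0x1) = 0x4; 0x7 ⊕ 0x4 = 0x3.
C[5]: E(K, 0x3) = 0x6; 0xC ⊕ 0x6 = 0xA.
So S[5] = 0x6.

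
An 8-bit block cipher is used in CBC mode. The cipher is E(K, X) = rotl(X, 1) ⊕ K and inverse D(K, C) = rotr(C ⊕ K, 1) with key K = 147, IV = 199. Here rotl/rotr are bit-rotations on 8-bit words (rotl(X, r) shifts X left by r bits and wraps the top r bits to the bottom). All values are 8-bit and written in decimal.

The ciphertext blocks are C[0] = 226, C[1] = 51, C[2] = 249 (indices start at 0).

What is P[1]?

CBC decryption: P_i = D(K, C_i) ⊕ C_{i−1}, with C_{−1} = IV.
P[1]: D(K, 51) = 80; 80 ⊕ 226 = 178.

P[1] = 178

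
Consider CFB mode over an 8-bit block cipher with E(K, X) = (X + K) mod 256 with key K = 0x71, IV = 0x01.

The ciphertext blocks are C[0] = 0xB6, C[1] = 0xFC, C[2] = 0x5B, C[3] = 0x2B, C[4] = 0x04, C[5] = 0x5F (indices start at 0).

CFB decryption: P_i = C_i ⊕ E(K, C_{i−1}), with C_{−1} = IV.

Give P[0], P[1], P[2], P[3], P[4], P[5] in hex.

P[0]: E(K, 0x01) = 0x72; 0xB6 ⊕ 0x72 = 0xC4.
P[1]: E(K, 0xB6) = 0x27; 0xFC ⊕ 0x27 = 0xDB.
P[2]: E(K, 0xFC) = 0x6D; 0x5B ⊕ 0x6D = 0x36.
P[3]: E(K, 0x5B) = 0xCC; 0x2B ⊕ 0xCC = 0xE7.
P[4]: E(K, 0x2B) = 0x9C; 0x04 ⊕ 0x9C = 0x98.
P[5]: E(K, 0x04) = 0x75; 0x5F ⊕ 0x75 = 0x2A.

P[0] = 0xC4, P[1] = 0xDB, P[2] = 0x36, P[3] = 0xE7, P[4] = 0x98, P[5] = 0x2A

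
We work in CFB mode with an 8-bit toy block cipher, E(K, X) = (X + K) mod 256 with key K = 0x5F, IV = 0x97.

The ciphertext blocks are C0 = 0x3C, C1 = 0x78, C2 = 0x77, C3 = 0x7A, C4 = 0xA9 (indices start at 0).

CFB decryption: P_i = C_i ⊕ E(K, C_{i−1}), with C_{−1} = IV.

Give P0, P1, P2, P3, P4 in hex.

P0 = 0xCA, P1 = 0xE3, P2 = 0xA0, P3 = 0xAC, P4 = 0x70

P0: E(K, 0x97) = 0xF6; 0x3C ⊕ 0xF6 = 0xCA.
P1: E(K, 0x3C) = 0x9B; 0x78 ⊕ 0x9B = 0xE3.
P2: E(K, 0x78) = 0xD7; 0x77 ⊕ 0xD7 = 0xA0.
P3: E(K, 0x77) = 0xD6; 0x7A ⊕ 0xD6 = 0xAC.
P4: E(K, 0x7A) = 0xD9; 0xA9 ⊕ 0xD9 = 0x70.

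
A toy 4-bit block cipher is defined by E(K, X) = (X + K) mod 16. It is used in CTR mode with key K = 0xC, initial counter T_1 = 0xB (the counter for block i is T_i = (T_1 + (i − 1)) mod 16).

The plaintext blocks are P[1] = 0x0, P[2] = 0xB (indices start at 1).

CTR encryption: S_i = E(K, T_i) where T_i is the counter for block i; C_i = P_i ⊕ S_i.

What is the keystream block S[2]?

0x8

C[1]: T = 0xB, S = E(K, T) = 0x7; 0x0 ⊕ 0x7 = 0x7.
C[2]: T = 0xC, S = E(K, T) = 0x8; 0xB ⊕ 0x8 = 0x3.
So S[2] = 0x8.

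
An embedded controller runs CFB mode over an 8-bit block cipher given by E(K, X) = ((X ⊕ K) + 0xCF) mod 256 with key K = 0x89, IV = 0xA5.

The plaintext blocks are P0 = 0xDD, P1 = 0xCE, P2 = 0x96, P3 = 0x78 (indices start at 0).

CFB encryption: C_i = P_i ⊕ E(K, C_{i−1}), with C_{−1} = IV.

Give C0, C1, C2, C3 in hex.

C0: E(K, 0xA5) = 0xFB; 0xDD ⊕ 0xFB = 0x26.
C1: E(K, 0x26) = 0x7E; 0xCE ⊕ 0x7E = 0xB0.
C2: E(K, 0xB0) = 0x08; 0x96 ⊕ 0x08 = 0x9E.
C3: E(K, 0x9E) = 0xE6; 0x78 ⊕ 0xE6 = 0x9E.

C0 = 0x26, C1 = 0xB0, C2 = 0x9E, C3 = 0x9E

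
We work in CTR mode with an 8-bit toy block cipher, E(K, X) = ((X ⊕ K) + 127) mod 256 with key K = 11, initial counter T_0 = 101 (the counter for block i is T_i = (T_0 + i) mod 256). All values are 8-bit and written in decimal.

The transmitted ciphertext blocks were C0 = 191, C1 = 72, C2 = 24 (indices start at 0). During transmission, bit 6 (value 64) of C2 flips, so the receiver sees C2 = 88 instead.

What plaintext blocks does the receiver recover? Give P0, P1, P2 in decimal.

P0 = 82, P1 = 164, P2 = 179

CTR decryption: S_i = E(K, T_i) where T_i is the counter for block i; P_i = C_i ⊕ S_i.
Only C2 changed, to 88. In CTR, a change in C_i flips the same bit in P_i only; the keystream is unaffected. Decrypting the received ciphertext:
P0: T = 101, S = E(K, T) = 237; 191 ⊕ 237 = 82.
P1: T = 102, S = E(K, T) = 236; 72 ⊕ 236 = 164.
P2: T = 103, S = E(K, T) = 235; 88 ⊕ 235 = 179.
Blocks that differ from the original plaintext: P2.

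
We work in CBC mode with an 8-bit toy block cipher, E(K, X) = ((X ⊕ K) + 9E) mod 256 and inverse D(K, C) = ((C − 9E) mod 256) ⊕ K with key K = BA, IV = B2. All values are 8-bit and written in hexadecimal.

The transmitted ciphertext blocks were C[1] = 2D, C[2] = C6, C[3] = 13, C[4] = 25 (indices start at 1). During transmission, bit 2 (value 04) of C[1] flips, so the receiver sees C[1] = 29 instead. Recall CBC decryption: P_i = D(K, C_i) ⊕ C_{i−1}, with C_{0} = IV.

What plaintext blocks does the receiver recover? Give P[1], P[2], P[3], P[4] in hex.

Only C[1] changed, to 29. In CBC, a change in C_i garbles P_i and flips the same bit in P_{i+1}. Decrypting the received ciphertext:
P[1]: D(K, 29) = 31; 31 ⊕ B2 = 83.
P[2]: D(K, C6) = 92; 92 ⊕ 29 = BB.
P[3]: D(K, 13) = CF; CF ⊕ C6 = 09.
P[4]: D(K, 25) = 3D; 3D ⊕ 13 = 2E.
Blocks that differ from the original plaintext: P[1], P[2].

P[1] = 83, P[2] = BB, P[3] = 09, P[4] = 2E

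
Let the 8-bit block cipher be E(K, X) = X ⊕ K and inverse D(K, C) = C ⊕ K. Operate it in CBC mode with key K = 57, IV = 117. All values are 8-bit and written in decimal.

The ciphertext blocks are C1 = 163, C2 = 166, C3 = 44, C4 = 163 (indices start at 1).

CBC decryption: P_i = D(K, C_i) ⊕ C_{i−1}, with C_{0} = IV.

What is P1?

P1: D(K, 163) = 154; 154 ⊕ 117 = 239.

P1 = 239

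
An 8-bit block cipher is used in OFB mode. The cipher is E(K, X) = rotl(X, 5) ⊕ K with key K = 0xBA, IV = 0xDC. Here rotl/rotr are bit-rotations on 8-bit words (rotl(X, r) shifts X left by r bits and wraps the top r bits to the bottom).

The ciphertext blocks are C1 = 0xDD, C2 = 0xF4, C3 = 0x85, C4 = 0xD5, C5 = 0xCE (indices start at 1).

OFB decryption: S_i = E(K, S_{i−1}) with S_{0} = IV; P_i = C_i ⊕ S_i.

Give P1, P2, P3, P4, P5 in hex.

P1: S = E(K, 0xDC) = 0x21; 0xDD ⊕ 0x21 = 0xFC.
P2: S = E(K, 0x21) = 0x9E; 0xF4 ⊕ 0x9E = 0x6A.
P3: S = E(K, 0x9E) = 0x69; 0x85 ⊕ 0x69 = 0xEC.
P4: S = E(K, 0x69) = 0x97; 0xD5 ⊕ 0x97 = 0x42.
P5: S = E(K, 0x97) = 0x48; 0xCE ⊕ 0x48 = 0x86.

P1 = 0xFC, P2 = 0x6A, P3 = 0xEC, P4 = 0x42, P5 = 0x86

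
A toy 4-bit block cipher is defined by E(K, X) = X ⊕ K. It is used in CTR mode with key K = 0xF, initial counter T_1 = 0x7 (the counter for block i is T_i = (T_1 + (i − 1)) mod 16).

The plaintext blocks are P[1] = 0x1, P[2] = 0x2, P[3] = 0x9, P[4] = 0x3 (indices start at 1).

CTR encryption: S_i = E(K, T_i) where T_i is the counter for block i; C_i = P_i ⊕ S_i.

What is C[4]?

C[4] = 0x6

C[1]: T = 0x7, S = E(K, T) = 0x8; 0x1 ⊕ 0x8 = 0x9.
C[2]: T = 0x8, S = E(K, T) = 0x7; 0x2 ⊕ 0x7 = 0x5.
C[3]: T = 0x9, S = E(K, T) = 0x6; 0x9 ⊕ 0x6 = 0xF.
C[4]: T = 0xA, S = E(K, T) = 0x5; 0x3 ⊕ 0x5 = 0x6.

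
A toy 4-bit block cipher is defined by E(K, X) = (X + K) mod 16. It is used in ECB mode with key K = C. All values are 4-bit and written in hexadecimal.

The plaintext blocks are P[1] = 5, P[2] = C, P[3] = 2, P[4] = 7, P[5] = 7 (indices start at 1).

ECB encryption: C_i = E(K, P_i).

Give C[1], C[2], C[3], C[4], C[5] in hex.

C[1]: E(K, 5) = 1.
C[2]: E(K, C) = 8.
C[3]: E(K, 2) = E.
C[4]: E(K, 7) = 3.
C[5]: E(K, 7) = 3.

C[1] = 1, C[2] = 8, C[3] = E, C[4] = 3, C[5] = 3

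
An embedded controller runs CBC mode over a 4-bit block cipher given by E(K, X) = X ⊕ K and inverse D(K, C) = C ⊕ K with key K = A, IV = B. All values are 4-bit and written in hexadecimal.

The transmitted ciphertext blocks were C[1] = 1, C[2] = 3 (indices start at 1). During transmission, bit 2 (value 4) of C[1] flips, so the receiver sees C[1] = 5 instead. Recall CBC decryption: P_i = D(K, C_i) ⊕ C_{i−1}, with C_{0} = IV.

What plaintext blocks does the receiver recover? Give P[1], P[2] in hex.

P[1] = 4, P[2] = C

Only C[1] changed, to 5. In CBC, a change in C_i garbles P_i and flips the same bit in P_{i+1}. Decrypting the received ciphertext:
P[1]: D(K, 5) = F; F ⊕ B = 4.
P[2]: D(K, 3) = 9; 9 ⊕ 5 = C.
Blocks that differ from the original plaintext: P[1], P[2].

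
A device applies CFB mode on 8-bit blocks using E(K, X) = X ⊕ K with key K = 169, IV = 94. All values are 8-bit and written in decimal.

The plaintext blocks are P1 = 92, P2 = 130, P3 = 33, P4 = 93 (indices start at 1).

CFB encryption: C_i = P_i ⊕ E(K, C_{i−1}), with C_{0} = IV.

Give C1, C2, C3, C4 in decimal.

C1 = 171, C2 = 128, C3 = 8, C4 = 252

C1: E(K, 94) = 247; 92 ⊕ 247 = 171.
C2: E(K, 171) = 2; 130 ⊕ 2 = 128.
C3: E(K, 128) = 41; 33 ⊕ 41 = 8.
C4: E(K, 8) = 161; 93 ⊕ 161 = 252.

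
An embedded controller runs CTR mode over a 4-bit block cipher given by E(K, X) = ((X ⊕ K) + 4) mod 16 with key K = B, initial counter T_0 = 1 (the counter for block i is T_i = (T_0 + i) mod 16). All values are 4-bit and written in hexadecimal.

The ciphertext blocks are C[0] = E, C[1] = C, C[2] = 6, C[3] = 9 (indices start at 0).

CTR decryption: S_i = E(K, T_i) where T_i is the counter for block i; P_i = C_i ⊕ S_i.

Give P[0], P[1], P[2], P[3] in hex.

P[0]: T = 1, S = E(K, T) = E; E ⊕ E = 0.
P[1]: T = 2, S = E(K, T) = D; C ⊕ D = 1.
P[2]: T = 3, S = E(K, T) = C; 6 ⊕ C = A.
P[3]: T = 4, S = E(K, T) = 3; 9 ⊕ 3 = A.

P[0] = 0, P[1] = 1, P[2] = A, P[3] = A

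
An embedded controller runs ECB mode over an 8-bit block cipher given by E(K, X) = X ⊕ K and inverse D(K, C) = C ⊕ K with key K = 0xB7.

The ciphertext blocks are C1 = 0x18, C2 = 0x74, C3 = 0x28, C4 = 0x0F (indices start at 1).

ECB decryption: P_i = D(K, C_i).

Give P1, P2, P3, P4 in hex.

P1 = 0xAF, P2 = 0xC3, P3 = 0x9F, P4 = 0xB8

P1: D(K, 0x18) = 0xAF.
P2: D(K, 0x74) = 0xC3.
P3: D(K, 0x28) = 0x9F.
P4: D(K, 0x0F) = 0xB8.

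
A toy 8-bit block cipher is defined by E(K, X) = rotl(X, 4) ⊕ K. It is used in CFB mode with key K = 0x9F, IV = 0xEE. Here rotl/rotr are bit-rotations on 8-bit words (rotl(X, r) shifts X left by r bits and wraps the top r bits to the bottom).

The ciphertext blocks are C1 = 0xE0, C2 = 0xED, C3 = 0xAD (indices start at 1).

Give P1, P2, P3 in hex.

P1 = 0x91, P2 = 0x7C, P3 = 0xEC

CFB decryption: P_i = C_i ⊕ E(K, C_{i−1}), with C_{0} = IV.
P1: E(K, 0xEE) = 0x71; 0xE0 ⊕ 0x71 = 0x91.
P2: E(K, 0xE0) = 0x91; 0xED ⊕ 0x91 = 0x7C.
P3: E(K, 0xED) = 0x41; 0xAD ⊕ 0x41 = 0xEC.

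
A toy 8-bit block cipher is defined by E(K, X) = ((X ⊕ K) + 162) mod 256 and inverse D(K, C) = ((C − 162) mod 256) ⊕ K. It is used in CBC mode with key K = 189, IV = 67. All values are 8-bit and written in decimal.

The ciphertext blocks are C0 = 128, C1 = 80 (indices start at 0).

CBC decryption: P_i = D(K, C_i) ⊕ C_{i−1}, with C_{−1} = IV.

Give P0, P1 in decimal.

P0 = 32, P1 = 147

P0: D(K, 128) = 99; 99 ⊕ 67 = 32.
P1: D(K, 80) = 19; 19 ⊕ 128 = 147.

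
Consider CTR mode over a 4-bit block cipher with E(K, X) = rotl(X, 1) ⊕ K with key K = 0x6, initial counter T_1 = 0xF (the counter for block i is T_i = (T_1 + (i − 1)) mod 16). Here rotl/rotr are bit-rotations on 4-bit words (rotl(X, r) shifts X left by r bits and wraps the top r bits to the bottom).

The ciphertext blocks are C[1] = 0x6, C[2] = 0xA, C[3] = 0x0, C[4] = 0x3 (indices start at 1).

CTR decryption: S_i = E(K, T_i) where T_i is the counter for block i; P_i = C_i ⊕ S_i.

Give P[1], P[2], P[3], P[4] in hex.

P[1]: T = 0xF, S = E(K, T) = 0x9; 0x6 ⊕ 0x9 = 0xF.
P[2]: T = 0x0, S = E(K, T) = 0x6; 0xA ⊕ 0x6 = 0xC.
P[3]: T = 0x1, S = E(K, T) = 0x4; 0x0 ⊕ 0x4 = 0x4.
P[4]: T = 0x2, S = E(K, T) = 0x2; 0x3 ⊕ 0x2 = 0x1.

P[1] = 0xF, P[2] = 0xC, P[3] = 0x4, P[4] = 0x1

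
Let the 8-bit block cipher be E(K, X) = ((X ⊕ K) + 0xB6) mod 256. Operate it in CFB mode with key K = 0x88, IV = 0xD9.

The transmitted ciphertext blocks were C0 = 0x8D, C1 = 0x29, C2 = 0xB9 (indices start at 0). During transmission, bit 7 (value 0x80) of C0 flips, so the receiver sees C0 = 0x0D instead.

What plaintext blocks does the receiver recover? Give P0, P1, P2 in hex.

P0 = 0x0A, P1 = 0x12, P2 = 0xEE

CFB decryption: P_i = C_i ⊕ E(K, C_{i−1}), with C_{−1} = IV.
Only C0 changed, to 0x0D. In CFB, a change in C_i flips the same bit in P_i and garbles P_{i+1}. Decrypting the received ciphertext:
P0: E(K, 0xD9) = 0x07; 0x0D ⊕ 0x07 = 0x0A.
P1: E(K, 0x0D) = 0x3B; 0x29 ⊕ 0x3B = 0x12.
P2: E(K, 0x29) = 0x57; 0xB9 ⊕ 0x57 = 0xEE.
Blocks that differ from the original plaintext: P0, P1.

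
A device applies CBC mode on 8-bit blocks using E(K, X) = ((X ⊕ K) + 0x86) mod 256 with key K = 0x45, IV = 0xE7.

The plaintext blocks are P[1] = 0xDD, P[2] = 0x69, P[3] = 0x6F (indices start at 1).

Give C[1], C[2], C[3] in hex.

CBC encryption: C_i = E(K, P_i ⊕ C_{i−1}), with C_{0} = IV.
C[1]: P[1] ⊕ 0xE7 = 0x3A; E(K, 0x3A) = 0x05.
C[2]: P[2] ⊕ 0x05 = 0x6C; E(K, 0x6C) = 0xAF.
C[3]: P[3] ⊕ 0xAF = 0xC0; E(K, 0xC0) = 0x0B.

C[1] = 0x05, C[2] = 0xAF, C[3] = 0x0B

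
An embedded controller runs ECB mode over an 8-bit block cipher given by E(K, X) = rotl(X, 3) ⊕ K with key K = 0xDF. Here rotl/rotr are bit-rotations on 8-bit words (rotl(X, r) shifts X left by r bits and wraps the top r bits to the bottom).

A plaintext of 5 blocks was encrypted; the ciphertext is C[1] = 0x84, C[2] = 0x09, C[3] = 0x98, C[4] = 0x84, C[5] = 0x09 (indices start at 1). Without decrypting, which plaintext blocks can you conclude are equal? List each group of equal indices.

P[1] = P[4]; P[2] = P[5]

ECB encrypts each block independently with the same key, so equal ciphertext blocks imply equal plaintext blocks.
C[1] = C[4] = 0x84, so P[1] = P[4].
C[2] = C[5] = 0x09, so P[2] = P[5].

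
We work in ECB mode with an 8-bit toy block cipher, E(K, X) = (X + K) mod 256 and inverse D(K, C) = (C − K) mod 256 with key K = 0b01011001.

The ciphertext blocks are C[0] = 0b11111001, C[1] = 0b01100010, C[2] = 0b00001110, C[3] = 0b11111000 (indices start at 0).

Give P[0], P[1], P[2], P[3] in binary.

P[0] = 0b10100000, P[1] = 0b00001001, P[2] = 0b10110101, P[3] = 0b10011111

ECB decryption: P_i = D(K, C_i).
P[0]: D(K, 0b11111001) = 0b10100000.
P[1]: D(K, 0b01100010) = 0b00001001.
P[2]: D(K, 0b00001110) = 0b10110101.
P[3]: D(K, 0b11111000) = 0b10011111.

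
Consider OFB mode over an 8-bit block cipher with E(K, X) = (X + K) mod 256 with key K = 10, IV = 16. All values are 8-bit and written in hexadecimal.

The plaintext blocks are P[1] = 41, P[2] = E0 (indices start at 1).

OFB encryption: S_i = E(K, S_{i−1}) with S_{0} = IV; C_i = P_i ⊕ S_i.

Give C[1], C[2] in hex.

C[1]: S = E(K, 16) = 26; 41 ⊕ 26 = 67.
C[2]: S = E(K, 26) = 36; E0 ⊕ 36 = D6.

C[1] = 67, C[2] = D6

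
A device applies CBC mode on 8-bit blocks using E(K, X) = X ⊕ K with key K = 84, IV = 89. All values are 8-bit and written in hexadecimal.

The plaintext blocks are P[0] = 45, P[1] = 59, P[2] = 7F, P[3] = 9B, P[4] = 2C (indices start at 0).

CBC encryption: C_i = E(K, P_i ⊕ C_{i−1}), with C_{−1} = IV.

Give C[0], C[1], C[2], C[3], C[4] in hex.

C[0] = 48, C[1] = 95, C[2] = 6E, C[3] = 71, C[4] = D9

C[0]: P[0] ⊕ 89 = CC; E(K, CC) = 48.
C[1]: P[1] ⊕ 48 = 11; E(K, 11) = 95.
C[2]: P[2] ⊕ 95 = EA; E(K, EA) = 6E.
C[3]: P[3] ⊕ 6E = F5; E(K, F5) = 71.
C[4]: P[4] ⊕ 71 = 5D; E(K, 5D) = D9.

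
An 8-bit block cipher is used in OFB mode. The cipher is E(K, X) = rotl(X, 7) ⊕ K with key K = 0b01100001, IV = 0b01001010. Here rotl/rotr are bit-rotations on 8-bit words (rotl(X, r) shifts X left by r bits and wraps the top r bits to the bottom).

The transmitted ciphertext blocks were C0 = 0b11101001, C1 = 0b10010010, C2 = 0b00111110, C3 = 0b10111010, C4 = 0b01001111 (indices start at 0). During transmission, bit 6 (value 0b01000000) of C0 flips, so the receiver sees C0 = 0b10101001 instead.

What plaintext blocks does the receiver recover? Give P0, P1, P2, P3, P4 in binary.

P0 = 0b11101101, P1 = 0b11010001, P2 = 0b11111110, P3 = 0b10111011, P4 = 0b10101110

OFB decryption: S_i = E(K, S_{i−1}) with S_{−1} = IV; P_i = C_i ⊕ S_i.
Only C0 changed, to 0b10101001. In OFB, a change in C_i flips the same bit in P_i only; the keystream is unaffected. Decrypting the received ciphertext:
P0: S = E(K, 0b01001010) = 0b01000100; 0b10101001 ⊕ 0b01000100 = 0b11101101.
P1: S = E(K, 0b01000100) = 0b01000011; 0b10010010 ⊕ 0b01000011 = 0b11010001.
P2: S = E(K, 0b01000011) = 0b11000000; 0b00111110 ⊕ 0b11000000 = 0b11111110.
P3: S = E(K, 0b11000000) = 0b00000001; 0b10111010 ⊕ 0b00000001 = 0b10111011.
P4: S = E(K, 0b00000001) = 0b11100001; 0b01001111 ⊕ 0b11100001 = 0b10101110.
Blocks that differ from the original plaintext: P0.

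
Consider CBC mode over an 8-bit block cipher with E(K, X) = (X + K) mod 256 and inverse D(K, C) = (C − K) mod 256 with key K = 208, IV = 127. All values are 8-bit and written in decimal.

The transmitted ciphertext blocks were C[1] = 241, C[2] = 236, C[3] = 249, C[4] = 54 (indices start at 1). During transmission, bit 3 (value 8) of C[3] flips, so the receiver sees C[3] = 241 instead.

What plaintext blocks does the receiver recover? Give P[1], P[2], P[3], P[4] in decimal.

CBC decryption: P_i = D(K, C_i) ⊕ C_{i−1}, with C_{0} = IV.
Only C[3] changed, to 241. In CBC, a change in C_i garbles P_i and flips the same bit in P_{i+1}. Decrypting the received ciphertext:
P[1]: D(K, 241) = 33; 33 ⊕ 127 = 94.
P[2]: D(K, 236) = 28; 28 ⊕ 241 = 237.
P[3]: D(K, 241) = 33; 33 ⊕ 236 = 205.
P[4]: D(K, 54) = 102; 102 ⊕ 241 = 151.
Blocks that differ from the original plaintext: P[3], P[4].

P[1] = 94, P[2] = 237, P[3] = 205, P[4] = 151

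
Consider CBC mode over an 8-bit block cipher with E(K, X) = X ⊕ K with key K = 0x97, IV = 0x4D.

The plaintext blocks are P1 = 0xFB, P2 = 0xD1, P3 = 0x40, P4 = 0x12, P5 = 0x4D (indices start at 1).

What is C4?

C4 = 0x35

CBC encryption: C_i = E(K, P_i ⊕ C_{i−1}), with C_{0} = IV.
C1: P1 ⊕ 0x4D = 0xB6; E(K, 0xB6) = 0x21.
C2: P2 ⊕ 0x21 = 0xF0; E(K, 0xF0) = 0x67.
C3: P3 ⊕ 0x67 = 0x27; E(K, 0x27) = 0xB0.
C4: P4 ⊕ 0xB0 = 0xA2; E(K, 0xA2) = 0x35.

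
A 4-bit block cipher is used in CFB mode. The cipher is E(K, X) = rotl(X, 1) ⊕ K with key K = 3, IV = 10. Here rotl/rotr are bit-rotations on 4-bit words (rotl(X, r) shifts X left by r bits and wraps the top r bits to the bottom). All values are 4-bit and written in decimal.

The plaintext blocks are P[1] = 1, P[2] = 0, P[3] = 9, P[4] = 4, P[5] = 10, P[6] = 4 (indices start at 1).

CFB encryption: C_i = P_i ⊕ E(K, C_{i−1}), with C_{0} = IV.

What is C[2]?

C[1]: E(K, 10) = 6; 1 ⊕ 6 = 7.
C[2]: E(K, 7) = 13; 0 ⊕ 13 = 13.

C[2] = 13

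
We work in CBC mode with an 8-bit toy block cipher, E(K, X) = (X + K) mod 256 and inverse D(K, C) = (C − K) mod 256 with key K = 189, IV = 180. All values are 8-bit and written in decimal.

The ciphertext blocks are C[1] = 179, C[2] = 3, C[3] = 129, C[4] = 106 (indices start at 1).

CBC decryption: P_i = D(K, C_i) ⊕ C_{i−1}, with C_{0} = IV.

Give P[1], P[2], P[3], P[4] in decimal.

P[1]: D(K, 179) = 246; 246 ⊕ 180 = 66.
P[2]: D(K, 3) = 70; 70 ⊕ 179 = 245.
P[3]: D(K, 129) = 196; 196 ⊕ 3 = 199.
P[4]: D(K, 106) = 173; 173 ⊕ 129 = 44.

P[1] = 66, P[2] = 245, P[3] = 199, P[4] = 44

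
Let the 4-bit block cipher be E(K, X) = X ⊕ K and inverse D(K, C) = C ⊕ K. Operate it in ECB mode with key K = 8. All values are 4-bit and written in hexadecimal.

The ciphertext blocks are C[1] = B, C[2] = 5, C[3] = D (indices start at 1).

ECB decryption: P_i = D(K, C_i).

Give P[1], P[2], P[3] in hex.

P[1] = 3, P[2] = D, P[3] = 5

P[1]: D(K, B) = 3.
P[2]: D(K, 5) = D.
P[3]: D(K, D) = 5.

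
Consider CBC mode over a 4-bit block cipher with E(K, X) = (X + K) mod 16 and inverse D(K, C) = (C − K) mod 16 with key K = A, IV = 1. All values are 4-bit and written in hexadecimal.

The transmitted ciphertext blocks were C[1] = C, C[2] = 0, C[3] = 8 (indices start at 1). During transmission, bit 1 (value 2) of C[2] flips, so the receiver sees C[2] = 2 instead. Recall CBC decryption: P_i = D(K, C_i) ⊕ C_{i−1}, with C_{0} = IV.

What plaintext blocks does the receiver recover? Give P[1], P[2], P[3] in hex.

Only C[2] changed, to 2. In CBC, a change in C_i garbles P_i and flips the same bit in P_{i+1}. Decrypting the received ciphertext:
P[1]: D(K, C) = 2; 2 ⊕ 1 = 3.
P[2]: D(K, 2) = 8; 8 ⊕ C = 4.
P[3]: D(K, 8) = E; E ⊕ 2 = C.
Blocks that differ from the original plaintext: P[2], P[3].

P[1] = 3, P[2] = 4, P[3] = C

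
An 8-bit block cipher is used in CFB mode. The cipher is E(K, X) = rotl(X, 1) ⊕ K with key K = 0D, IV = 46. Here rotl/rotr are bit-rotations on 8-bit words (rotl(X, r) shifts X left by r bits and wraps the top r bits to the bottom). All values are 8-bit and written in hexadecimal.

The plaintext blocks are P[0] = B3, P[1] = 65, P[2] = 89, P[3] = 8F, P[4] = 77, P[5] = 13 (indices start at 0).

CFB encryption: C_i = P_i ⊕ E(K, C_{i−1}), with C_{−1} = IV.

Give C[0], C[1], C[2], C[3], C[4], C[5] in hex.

C[0]: E(K, 46) = 81; B3 ⊕ 81 = 32.
C[1]: E(K, 32) = 69; 65 ⊕ 69 = 0C.
C[2]: E(K, 0C) = 15; 89 ⊕ 15 = 9C.
C[3]: E(K, 9C) = 34; 8F ⊕ 34 = BB.
C[4]: E(K, BB) = 7A; 77 ⊕ 7A = 0D.
C[5]: E(K, 0D) = 17; 13 ⊕ 17 = 04.

C[0] = 32, C[1] = 0C, C[2] = 9C, C[3] = BB, C[4] = 0D, C[5] = 04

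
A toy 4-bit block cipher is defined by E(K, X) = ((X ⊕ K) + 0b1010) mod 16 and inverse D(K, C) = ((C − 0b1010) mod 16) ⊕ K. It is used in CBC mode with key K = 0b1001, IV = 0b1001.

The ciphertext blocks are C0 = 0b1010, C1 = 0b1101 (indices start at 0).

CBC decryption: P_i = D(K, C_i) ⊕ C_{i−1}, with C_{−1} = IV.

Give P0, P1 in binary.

P0: D(K, 0b1010) = 0b1001; 0b1001 ⊕ 0b1001 = 0b0000.
P1: D(K, 0b1101) = 0b1010; 0b1010 ⊕ 0b1010 = 0b0000.

P0 = 0b0000, P1 = 0b0000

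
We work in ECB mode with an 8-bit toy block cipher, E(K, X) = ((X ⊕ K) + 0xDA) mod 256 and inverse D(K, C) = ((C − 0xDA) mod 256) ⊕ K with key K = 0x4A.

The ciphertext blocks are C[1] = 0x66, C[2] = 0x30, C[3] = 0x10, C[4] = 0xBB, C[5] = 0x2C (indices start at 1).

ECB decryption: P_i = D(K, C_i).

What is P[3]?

P[3] = 0x7C

P[3]: D(K, 0x10) = 0x7C.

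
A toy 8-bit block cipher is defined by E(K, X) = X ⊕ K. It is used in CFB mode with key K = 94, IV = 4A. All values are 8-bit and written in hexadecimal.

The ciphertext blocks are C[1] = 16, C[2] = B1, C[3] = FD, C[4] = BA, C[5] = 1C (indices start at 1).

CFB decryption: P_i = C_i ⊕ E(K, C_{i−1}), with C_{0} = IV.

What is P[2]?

P[2] = 33

P[2]: E(K, 16) = 82; B1 ⊕ 82 = 33.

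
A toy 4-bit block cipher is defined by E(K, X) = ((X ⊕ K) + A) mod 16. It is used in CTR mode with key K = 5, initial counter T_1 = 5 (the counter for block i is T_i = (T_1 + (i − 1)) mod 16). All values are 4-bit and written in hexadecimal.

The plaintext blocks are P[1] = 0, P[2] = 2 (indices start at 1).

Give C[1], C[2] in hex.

C[1] = A, C[2] = F

CTR encryption: S_i = E(K, T_i) where T_i is the counter for block i; C_i = P_i ⊕ S_i.
C[1]: T = 5, S = E(K, T) = A; 0 ⊕ A = A.
C[2]: T = 6, S = E(K, T) = D; 2 ⊕ D = F.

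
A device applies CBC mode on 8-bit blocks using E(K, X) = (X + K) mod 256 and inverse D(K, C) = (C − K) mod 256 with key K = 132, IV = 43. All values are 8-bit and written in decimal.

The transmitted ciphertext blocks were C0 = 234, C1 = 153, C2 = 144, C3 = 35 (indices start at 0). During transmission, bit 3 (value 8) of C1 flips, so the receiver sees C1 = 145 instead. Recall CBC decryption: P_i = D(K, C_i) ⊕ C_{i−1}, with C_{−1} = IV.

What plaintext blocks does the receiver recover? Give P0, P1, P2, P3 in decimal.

P0 = 77, P1 = 231, P2 = 157, P3 = 15

Only C1 changed, to 145. In CBC, a change in C_i garbles P_i and flips the same bit in P_{i+1}. Decrypting the received ciphertext:
P0: D(K, 234) = 102; 102 ⊕ 43 = 77.
P1: D(K, 145) = 13; 13 ⊕ 234 = 231.
P2: D(K, 144) = 12; 12 ⊕ 145 = 157.
P3: D(K, 35) = 159; 159 ⊕ 144 = 15.
Blocks that differ from the original plaintext: P1, P2.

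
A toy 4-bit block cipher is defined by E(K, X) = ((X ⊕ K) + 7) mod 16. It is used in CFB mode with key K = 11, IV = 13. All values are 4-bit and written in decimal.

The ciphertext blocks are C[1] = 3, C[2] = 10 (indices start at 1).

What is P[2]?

CFB decryption: P_i = C_i ⊕ E(K, C_{i−1}), with C_{0} = IV.
P[2]: E(K, 3) = 15; 10 ⊕ 15 = 5.

P[2] = 5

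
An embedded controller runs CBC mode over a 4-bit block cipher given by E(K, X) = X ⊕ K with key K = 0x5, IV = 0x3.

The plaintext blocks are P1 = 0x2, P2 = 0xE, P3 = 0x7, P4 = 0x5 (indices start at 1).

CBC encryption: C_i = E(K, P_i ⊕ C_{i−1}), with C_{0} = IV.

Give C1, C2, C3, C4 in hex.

C1 = 0x4, C2 = 0xF, C3 = 0xD, C4 = 0xD

C1: P1 ⊕ 0x3 = 0x1; E(K, 0x1) = 0x4.
C2: P2 ⊕ 0x4 = 0xA; E(K, 0xA) = 0xF.
C3: P3 ⊕ 0xF = 0x8; E(K, 0x8) = 0xD.
C4: P4 ⊕ 0xD = 0x8; E(K, 0x8) = 0xD.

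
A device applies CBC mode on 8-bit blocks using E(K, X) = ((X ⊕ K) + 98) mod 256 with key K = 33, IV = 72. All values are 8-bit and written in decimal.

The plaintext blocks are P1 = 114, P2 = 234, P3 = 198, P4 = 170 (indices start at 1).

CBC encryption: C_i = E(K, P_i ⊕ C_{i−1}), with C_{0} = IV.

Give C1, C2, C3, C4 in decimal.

C1 = 125, C2 = 24, C3 = 97, C4 = 76

C1: P1 ⊕ 72 = 58; E(K, 58) = 125.
C2: P2 ⊕ 125 = 151; E(K, 151) = 24.
C3: P3 ⊕ 24 = 222; E(K, 222) = 97.
C4: P4 ⊕ 97 = 203; E(K, 203) = 76.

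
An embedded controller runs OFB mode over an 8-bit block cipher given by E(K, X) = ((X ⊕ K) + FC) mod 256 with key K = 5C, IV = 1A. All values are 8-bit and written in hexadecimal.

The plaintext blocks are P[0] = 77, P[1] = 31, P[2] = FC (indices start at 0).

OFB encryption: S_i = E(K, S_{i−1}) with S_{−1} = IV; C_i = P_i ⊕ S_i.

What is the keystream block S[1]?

C[0]: S = E(K, 1A) = 42; 77 ⊕ 42 = 35.
C[1]: S = E(K, 42) = 1A; 31 ⊕ 1A = 2B.
So S[1] = 1A.

1A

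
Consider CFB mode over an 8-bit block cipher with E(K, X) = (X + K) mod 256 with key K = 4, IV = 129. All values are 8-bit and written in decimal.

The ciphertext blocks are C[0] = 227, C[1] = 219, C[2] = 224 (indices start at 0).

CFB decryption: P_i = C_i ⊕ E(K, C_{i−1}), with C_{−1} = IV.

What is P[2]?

P[2] = 63

P[2]: E(K, 219) = 223; 224 ⊕ 223 = 63.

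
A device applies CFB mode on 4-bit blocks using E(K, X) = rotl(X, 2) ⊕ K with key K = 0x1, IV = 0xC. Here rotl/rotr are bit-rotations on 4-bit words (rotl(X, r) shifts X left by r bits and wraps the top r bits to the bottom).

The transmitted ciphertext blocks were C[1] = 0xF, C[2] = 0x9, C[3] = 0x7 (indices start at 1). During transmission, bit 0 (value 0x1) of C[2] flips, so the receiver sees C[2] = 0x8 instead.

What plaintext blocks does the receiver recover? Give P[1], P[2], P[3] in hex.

CFB decryption: P_i = C_i ⊕ E(K, C_{i−1}), with C_{0} = IV.
Only C[2] changed, to 0x8. In CFB, a change in C_i flips the same bit in P_i and garbles P_{i+1}. Decrypting the received ciphertext:
P[1]: E(K, 0xC) = 0x2; 0xF ⊕ 0x2 = 0xD.
P[2]: E(K, 0xF) = 0xE; 0x8 ⊕ 0xE = 0x6.
P[3]: E(K, 0x8) = 0x3; 0x7 ⊕ 0x3 = 0x4.
Blocks that differ from the original plaintext: P[2], P[3].

P[1] = 0xD, P[2] = 0x6, P[3] = 0x4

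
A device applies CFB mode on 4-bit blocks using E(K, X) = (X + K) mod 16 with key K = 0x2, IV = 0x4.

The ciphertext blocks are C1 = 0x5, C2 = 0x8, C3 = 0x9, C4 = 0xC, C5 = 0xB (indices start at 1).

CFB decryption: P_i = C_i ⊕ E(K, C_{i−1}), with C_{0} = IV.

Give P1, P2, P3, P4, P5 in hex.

P1: E(K, 0x4) = 0x6; 0x5 ⊕ 0x6 = 0x3.
P2: E(K, 0x5) = 0x7; 0x8 ⊕ 0x7 = 0xF.
P3: E(K, 0x8) = 0xA; 0x9 ⊕ 0xA = 0x3.
P4: E(K, 0x9) = 0xB; 0xC ⊕ 0xB = 0x7.
P5: E(K, 0xC) = 0xE; 0xB ⊕ 0xE = 0x5.

P1 = 0x3, P2 = 0xF, P3 = 0x3, P4 = 0x7, P5 = 0x5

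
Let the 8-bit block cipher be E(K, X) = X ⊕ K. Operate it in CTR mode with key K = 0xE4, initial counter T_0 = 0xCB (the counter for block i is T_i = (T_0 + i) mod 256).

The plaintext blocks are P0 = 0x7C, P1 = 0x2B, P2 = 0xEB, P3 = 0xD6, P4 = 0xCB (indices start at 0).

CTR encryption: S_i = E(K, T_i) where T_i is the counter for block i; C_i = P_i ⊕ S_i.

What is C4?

C4 = 0xE0

C0: T = 0xCB, S = E(K, T) = 0x2F; 0x7C ⊕ 0x2F = 0x53.
C1: T = 0xCC, S = E(K, T) = 0x28; 0x2B ⊕ 0x28 = 0x03.
C2: T = 0xCD, S = E(K, T) = 0x29; 0xEB ⊕ 0x29 = 0xC2.
C3: T = 0xCE, S = E(K, T) = 0x2A; 0xD6 ⊕ 0x2A = 0xFC.
C4: T = 0xCF, S = E(K, T) = 0x2B; 0xCB ⊕ 0x2B = 0xE0.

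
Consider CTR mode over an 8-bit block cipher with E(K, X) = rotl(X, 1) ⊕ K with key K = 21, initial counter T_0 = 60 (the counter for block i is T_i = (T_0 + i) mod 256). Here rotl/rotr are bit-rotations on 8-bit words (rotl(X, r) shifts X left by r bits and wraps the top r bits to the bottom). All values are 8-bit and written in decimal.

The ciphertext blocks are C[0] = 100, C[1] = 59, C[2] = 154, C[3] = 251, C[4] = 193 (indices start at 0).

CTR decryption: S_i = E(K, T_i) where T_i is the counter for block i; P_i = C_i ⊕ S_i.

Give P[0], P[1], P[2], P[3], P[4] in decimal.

P[0]: T = 60, S = E(K, T) = 109; 100 ⊕ 109 = 9.
P[1]: T = 61, S = E(K, T) = 111; 59 ⊕ 111 = 84.
P[2]: T = 62, S = E(K, T) = 105; 154 ⊕ 105 = 243.
P[3]: T = 63, S = E(K, T) = 107; 251 ⊕ 107 = 144.
P[4]: T = 64, S = E(K, T) = 149; 193 ⊕ 149 = 84.

P[0] = 9, P[1] = 84, P[2] = 243, P[3] = 144, P[4] = 84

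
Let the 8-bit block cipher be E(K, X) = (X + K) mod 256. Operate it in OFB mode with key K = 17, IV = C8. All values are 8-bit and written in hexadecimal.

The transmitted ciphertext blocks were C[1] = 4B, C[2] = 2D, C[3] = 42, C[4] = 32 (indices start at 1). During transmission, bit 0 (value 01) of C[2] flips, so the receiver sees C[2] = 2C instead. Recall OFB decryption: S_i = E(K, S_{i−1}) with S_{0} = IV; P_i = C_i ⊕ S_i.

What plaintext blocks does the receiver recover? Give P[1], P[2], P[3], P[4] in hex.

Only C[2] changed, to 2C. In OFB, a change in C_i flips the same bit in P_i only; the keystream is unaffected. Decrypting the received ciphertext:
P[1]: S = E(K, C8) = DF; 4B ⊕ DF = 94.
P[2]: S = E(K, DF) = F6; 2C ⊕ F6 = DA.
P[3]: S = E(K, F6) = 0D; 42 ⊕ 0D = 4F.
P[4]: S = E(K, 0D) = 24; 32 ⊕ 24 = 16.
Blocks that differ from the original plaintext: P[2].

P[1] = 94, P[2] = DA, P[3] = 4F, P[4] = 16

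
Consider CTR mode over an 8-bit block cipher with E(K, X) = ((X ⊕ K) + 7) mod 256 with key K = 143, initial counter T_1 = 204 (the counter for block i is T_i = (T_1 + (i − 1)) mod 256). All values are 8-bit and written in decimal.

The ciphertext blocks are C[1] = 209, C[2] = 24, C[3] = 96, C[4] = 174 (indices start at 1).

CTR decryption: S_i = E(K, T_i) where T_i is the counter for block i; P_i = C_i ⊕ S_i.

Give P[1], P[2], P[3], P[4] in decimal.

P[1] = 155, P[2] = 81, P[3] = 40, P[4] = 233

P[1]: T = 204, S = E(K, T) = 74; 209 ⊕ 74 = 155.
P[2]: T = 205, S = E(K, T) = 73; 24 ⊕ 73 = 81.
P[3]: T = 206, S = E(K, T) = 72; 96 ⊕ 72 = 40.
P[4]: T = 207, S = E(K, T) = 71; 174 ⊕ 71 = 233.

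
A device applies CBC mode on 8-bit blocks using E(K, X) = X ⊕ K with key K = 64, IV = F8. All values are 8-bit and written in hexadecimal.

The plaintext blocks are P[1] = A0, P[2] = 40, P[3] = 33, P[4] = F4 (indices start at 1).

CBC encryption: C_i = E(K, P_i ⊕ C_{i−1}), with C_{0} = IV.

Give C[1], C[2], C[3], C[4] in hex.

C[1]: P[1] ⊕ F8 = 58; E(K, 58) = 3C.
C[2]: P[2] ⊕ 3C = 7C; E(K, 7C) = 18.
C[3]: P[3] ⊕ 18 = 2B; E(K, 2B) = 4F.
C[4]: P[4] ⊕ 4F = BB; E(K, BB) = DF.

C[1] = 3C, C[2] = 18, C[3] = 4F, C[4] = DF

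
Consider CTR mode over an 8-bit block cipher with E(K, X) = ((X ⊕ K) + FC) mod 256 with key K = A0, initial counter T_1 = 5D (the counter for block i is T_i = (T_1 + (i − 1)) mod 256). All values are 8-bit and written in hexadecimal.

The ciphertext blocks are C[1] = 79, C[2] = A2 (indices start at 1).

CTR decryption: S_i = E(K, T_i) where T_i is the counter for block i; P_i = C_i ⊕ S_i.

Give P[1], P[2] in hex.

P[1]: T = 5D, S = E(K, T) = F9; 79 ⊕ F9 = 80.
P[2]: T = 5E, S = E(K, T) = FA; A2 ⊕ FA = 58.

P[1] = 80, P[2] = 58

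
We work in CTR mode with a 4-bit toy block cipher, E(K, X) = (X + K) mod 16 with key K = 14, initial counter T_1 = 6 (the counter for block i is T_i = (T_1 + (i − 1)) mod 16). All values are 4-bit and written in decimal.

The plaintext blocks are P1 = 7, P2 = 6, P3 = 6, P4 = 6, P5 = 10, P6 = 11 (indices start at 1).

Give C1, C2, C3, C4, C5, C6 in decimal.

C1 = 3, C2 = 3, C3 = 0, C4 = 1, C5 = 2, C6 = 2

CTR encryption: S_i = E(K, T_i) where T_i is the counter for block i; C_i = P_i ⊕ S_i.
C1: T = 6, S = E(K, T) = 4; 7 ⊕ 4 = 3.
C2: T = 7, S = E(K, T) = 5; 6 ⊕ 5 = 3.
C3: T = 8, S = E(K, T) = 6; 6 ⊕ 6 = 0.
C4: T = 9, S = E(K, T) = 7; 6 ⊕ 7 = 1.
C5: T = 10, S = E(K, T) = 8; 10 ⊕ 8 = 2.
C6: T = 11, S = E(K, T) = 9; 11 ⊕ 9 = 2.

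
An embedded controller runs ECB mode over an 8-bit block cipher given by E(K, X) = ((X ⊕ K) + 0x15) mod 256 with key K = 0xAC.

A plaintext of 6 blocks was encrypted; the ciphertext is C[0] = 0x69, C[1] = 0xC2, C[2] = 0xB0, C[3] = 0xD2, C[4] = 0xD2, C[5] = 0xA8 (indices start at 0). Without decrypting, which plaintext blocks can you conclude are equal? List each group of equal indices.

ECB encrypts each block independently with the same key, so equal ciphertext blocks imply equal plaintext blocks.
C[3] = C[4] = 0xD2, so P[3] = P[4].

P[3] = P[4]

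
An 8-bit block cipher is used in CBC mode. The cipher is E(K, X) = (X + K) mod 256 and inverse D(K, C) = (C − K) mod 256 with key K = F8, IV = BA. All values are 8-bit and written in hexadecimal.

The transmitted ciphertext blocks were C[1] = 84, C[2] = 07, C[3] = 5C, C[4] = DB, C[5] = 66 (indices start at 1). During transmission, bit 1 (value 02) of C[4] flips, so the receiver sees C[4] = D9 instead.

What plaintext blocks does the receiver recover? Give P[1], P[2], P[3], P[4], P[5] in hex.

P[1] = 36, P[2] = 8B, P[3] = 63, P[4] = BD, P[5] = B7

CBC decryption: P_i = D(K, C_i) ⊕ C_{i−1}, with C_{0} = IV.
Only C[4] changed, to D9. In CBC, a change in C_i garbles P_i and flips the same bit in P_{i+1}. Decrypting the received ciphertext:
P[1]: D(K, 84) = 8C; 8C ⊕ BA = 36.
P[2]: D(K, 07) = 0F; 0F ⊕ 84 = 8B.
P[3]: D(K, 5C) = 64; 64 ⊕ 07 = 63.
P[4]: D(K, D9) = E1; E1 ⊕ 5C = BD.
P[5]: D(K, 66) = 6E; 6E ⊕ D9 = B7.
Blocks that differ from the original plaintext: P[4], P[5].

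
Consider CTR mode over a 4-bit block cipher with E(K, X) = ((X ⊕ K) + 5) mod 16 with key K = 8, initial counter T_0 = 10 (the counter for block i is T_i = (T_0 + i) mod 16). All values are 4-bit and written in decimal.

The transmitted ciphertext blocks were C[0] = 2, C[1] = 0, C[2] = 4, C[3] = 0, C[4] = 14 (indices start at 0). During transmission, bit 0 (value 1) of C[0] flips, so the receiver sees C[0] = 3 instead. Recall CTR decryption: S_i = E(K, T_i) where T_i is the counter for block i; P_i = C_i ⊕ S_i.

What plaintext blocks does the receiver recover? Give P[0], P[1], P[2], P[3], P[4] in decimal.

P[0] = 4, P[1] = 8, P[2] = 13, P[3] = 10, P[4] = 5

Only C[0] changed, to 3. In CTR, a change in C_i flips the same bit in P_i only; the keystream is unaffected. Decrypting the received ciphertext:
P[0]: T = 10, S = E(K, T) = 7; 3 ⊕ 7 = 4.
P[1]: T = 11, S = E(K, T) = 8; 0 ⊕ 8 = 8.
P[2]: T = 12, S = E(K, T) = 9; 4 ⊕ 9 = 13.
P[3]: T = 13, S = E(K, T) = 10; 0 ⊕ 10 = 10.
P[4]: T = 14, S = E(K, T) = 11; 14 ⊕ 11 = 5.
Blocks that differ from the original plaintext: P[0].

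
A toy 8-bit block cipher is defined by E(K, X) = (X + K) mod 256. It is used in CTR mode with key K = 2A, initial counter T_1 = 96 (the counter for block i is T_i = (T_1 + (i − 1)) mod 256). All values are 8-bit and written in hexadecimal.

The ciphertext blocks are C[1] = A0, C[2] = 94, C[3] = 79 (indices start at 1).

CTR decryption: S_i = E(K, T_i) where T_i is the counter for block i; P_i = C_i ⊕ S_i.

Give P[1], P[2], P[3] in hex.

P[1]: T = 96, S = E(K, T) = C0; A0 ⊕ C0 = 60.
P[2]: T = 97, S = E(K, T) = C1; 94 ⊕ C1 = 55.
P[3]: T = 98, S = E(K, T) = C2; 79 ⊕ C2 = BB.

P[1] = 60, P[2] = 55, P[3] = BB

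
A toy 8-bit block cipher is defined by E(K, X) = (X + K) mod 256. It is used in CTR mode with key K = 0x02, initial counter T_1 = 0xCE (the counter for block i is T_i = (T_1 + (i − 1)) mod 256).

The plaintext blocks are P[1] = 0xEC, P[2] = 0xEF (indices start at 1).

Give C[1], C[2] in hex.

C[1] = 0x3C, C[2] = 0x3E

CTR encryption: S_i = E(K, T_i) where T_i is the counter for block i; C_i = P_i ⊕ S_i.
C[1]: T = 0xCE, S = E(K, T) = 0xD0; 0xEC ⊕ 0xD0 = 0x3C.
C[2]: T = 0xCF, S = E(K, T) = 0xD1; 0xEF ⊕ 0xD1 = 0x3E.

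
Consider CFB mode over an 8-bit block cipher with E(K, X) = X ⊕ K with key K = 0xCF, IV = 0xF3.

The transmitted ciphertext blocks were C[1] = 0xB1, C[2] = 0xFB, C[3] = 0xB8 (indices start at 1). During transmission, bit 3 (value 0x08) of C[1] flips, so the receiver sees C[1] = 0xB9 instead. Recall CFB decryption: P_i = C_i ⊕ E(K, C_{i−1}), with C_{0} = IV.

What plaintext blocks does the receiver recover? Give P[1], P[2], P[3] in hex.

P[1] = 0x85, P[2] = 0x8D, P[3] = 0x8C

Only C[1] changed, to 0xB9. In CFB, a change in C_i flips the same bit in P_i and garbles P_{i+1}. Decrypting the received ciphertext:
P[1]: E(K, 0xF3) = 0x3C; 0xB9 ⊕ 0x3C = 0x85.
P[2]: E(K, 0xB9) = 0x76; 0xFB ⊕ 0x76 = 0x8D.
P[3]: E(K, 0xFB) = 0x34; 0xB8 ⊕ 0x34 = 0x8C.
Blocks that differ from the original plaintext: P[1], P[2].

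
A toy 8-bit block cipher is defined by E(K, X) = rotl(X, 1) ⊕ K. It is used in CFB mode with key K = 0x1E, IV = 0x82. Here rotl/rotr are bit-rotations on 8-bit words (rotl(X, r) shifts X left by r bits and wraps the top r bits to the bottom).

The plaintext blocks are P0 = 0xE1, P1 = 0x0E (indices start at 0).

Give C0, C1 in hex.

C0 = 0xFA, C1 = 0xE5

CFB encryption: C_i = P_i ⊕ E(K, C_{i−1}), with C_{−1} = IV.
C0: E(K, 0x82) = 0x1B; 0xE1 ⊕ 0x1B = 0xFA.
C1: E(K, 0xFA) = 0xEB; 0x0E ⊕ 0xEB = 0xE5.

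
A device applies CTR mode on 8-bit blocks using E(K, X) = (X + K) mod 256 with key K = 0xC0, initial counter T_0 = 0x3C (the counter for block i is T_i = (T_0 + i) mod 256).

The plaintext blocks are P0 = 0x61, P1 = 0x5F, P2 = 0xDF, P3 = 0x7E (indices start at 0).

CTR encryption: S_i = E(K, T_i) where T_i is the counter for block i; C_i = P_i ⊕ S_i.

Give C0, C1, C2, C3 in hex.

C0 = 0x9D, C1 = 0xA2, C2 = 0x21, C3 = 0x81

C0: T = 0x3C, S = E(K, T) = 0xFC; 0x61 ⊕ 0xFC = 0x9D.
C1: T = 0x3D, S = E(K, T) = 0xFD; 0x5F ⊕ 0xFD = 0xA2.
C2: T = 0x3E, S = E(K, T) = 0xFE; 0xDF ⊕ 0xFE = 0x21.
C3: T = 0x3F, S = E(K, T) = 0xFF; 0x7E ⊕ 0xFF = 0x81.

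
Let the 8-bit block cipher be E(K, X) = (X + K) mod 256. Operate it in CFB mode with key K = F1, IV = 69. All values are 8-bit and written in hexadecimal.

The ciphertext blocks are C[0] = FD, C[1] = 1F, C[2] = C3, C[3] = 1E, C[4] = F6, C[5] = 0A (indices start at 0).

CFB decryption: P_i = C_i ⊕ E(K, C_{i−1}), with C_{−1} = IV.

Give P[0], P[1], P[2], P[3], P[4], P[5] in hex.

P[0]: E(K, 69) = 5A; FD ⊕ 5A = A7.
P[1]: E(K, FD) = EE; 1F ⊕ EE = F1.
P[2]: E(K, 1F) = 10; C3 ⊕ 10 = D3.
P[3]: E(K, C3) = B4; 1E ⊕ B4 = AA.
P[4]: E(K, 1E) = 0F; F6 ⊕ 0F = F9.
P[5]: E(K, F6) = E7; 0A ⊕ E7 = ED.

P[0] = A7, P[1] = F1, P[2] = D3, P[3] = AA, P[4] = F9, P[5] = ED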